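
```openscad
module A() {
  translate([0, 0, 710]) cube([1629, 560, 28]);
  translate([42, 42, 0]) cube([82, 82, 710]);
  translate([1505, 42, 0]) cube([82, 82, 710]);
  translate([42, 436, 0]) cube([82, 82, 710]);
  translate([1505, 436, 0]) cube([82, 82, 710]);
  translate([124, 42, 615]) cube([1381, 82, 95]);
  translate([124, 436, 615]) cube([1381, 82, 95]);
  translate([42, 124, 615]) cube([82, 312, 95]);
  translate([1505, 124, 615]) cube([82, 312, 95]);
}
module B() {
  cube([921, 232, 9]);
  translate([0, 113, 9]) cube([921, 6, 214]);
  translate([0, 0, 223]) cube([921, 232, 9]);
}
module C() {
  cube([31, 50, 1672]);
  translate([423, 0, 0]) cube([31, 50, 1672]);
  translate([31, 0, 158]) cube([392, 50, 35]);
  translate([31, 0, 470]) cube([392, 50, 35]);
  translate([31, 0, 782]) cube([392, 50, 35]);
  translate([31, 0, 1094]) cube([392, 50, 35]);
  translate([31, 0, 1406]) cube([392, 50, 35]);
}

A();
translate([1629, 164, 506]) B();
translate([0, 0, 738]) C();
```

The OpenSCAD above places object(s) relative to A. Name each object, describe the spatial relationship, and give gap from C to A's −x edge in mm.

A is a table. B is an I-beam. C is a ladder. The I-beam is beside the table with their tops flush at z = 738. The ladder is on top of the table. The gap from the ladder to the table's −x edge is 0 mm.

The ladder's min-x is at 0; the table's min-x is 0; gap = 0 mm.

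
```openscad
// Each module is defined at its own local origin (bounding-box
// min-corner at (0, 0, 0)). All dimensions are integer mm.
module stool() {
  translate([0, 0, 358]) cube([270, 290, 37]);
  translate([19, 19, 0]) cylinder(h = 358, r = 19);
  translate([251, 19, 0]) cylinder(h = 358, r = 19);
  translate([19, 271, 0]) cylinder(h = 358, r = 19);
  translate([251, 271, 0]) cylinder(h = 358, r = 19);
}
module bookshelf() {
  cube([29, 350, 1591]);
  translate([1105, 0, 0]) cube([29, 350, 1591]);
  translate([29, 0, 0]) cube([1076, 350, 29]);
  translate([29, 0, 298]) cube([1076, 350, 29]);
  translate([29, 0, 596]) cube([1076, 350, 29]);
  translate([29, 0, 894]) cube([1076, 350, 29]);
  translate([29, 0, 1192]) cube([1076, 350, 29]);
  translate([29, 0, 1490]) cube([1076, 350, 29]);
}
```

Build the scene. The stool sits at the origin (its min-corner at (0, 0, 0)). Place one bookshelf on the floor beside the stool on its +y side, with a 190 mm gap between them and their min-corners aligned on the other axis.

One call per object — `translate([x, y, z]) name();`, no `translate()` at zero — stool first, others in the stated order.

stool();
translate([0, 480, 0]) bookshelf();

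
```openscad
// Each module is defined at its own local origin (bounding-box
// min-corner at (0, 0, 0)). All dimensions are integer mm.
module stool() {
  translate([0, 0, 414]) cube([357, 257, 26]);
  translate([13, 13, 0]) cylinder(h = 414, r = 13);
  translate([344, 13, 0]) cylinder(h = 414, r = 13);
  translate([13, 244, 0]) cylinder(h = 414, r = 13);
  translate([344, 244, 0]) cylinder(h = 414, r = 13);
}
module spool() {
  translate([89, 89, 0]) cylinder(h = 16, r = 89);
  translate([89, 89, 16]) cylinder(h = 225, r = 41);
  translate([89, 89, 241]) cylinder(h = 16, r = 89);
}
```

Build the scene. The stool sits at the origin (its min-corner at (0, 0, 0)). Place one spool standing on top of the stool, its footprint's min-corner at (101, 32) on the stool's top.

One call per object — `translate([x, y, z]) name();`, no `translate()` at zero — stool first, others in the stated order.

stool();
translate([101, 32, 440]) spool();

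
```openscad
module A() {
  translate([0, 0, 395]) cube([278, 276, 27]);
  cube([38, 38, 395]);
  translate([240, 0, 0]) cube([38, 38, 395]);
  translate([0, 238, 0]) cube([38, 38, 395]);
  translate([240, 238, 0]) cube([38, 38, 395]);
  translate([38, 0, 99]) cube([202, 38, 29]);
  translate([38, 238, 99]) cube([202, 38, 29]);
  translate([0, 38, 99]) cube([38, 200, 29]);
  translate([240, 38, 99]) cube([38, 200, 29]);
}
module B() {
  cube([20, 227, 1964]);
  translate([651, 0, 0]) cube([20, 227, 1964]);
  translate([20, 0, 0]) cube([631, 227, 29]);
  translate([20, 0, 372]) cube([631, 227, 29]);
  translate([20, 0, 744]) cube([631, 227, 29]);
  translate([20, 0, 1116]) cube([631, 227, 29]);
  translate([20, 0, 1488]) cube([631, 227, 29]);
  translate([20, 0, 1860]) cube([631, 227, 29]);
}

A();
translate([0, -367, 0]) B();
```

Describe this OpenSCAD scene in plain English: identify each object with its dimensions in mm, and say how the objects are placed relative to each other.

A is a four-legged stool. The seat is 278×276 mm, 27 mm thick, top at z = 422 mm. It stands on four square legs, each 38×38 mm in cross-section, from z = 0 to the seat underside, each flush with a corner of the seat. Four stretchers, 38 mm wide and 29 mm tall, connect adjacent legs with their undersides at z = 99 mm, each running between the inner faces of the legs it joins and aligned with the legs' outer faces on the other axis.

B is a bookshelf 671 mm wide overall, 227 mm deep and 1964 mm tall. The two sides are 20 mm thick vertical panels. 6 horizontal shelves of 29 mm thickness span between the inner faces of the sides; the lowest shelf sits on the floor and shelves are stacked with a clear vertical gap of 343 mm between each pair.

The bookshelf is on the floor beside the stool on its −y side.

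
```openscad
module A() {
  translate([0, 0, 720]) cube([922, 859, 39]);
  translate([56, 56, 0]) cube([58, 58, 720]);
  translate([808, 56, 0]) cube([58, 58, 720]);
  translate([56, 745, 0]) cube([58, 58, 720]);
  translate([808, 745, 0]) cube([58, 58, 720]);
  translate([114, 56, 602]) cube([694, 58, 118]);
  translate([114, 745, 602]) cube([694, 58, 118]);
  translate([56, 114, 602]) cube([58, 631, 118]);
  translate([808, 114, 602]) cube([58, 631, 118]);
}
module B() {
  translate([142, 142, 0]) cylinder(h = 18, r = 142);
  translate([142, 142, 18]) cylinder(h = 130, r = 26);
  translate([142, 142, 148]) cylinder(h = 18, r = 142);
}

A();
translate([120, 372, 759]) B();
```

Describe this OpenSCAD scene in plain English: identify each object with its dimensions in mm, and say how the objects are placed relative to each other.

A is a table with a 922×859 mm rectangular top, 39 mm thick, top surface at z = 759 mm, supported by four 58×58 mm square legs, each inset 56 mm from the nearest pair of top edges, running from the floor. Four apron rails, 58 mm thick and 118 mm tall, run between adjacent legs with their top edges flush with the underside of the top and their outer faces flush with the legs' outer faces.

B is a spool: two coaxial disc flanges of radius 142 mm and thickness 18 mm, joined by a core cylinder of radius 26 mm and height 130 mm. The lower flange rests on z = 0 and the three cylinders share a vertical axis.

The spool is on top of the table.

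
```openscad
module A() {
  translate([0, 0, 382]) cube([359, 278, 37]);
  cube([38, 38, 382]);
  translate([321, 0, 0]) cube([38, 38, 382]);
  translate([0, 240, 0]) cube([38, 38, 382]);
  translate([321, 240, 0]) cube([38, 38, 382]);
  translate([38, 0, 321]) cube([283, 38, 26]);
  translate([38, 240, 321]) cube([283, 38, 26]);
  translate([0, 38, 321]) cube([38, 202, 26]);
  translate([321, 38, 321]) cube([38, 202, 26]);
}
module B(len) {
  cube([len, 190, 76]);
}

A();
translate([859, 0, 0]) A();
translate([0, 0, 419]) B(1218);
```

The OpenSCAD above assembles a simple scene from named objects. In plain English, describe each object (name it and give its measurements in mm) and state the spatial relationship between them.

A is a simple wooden stool: a rectangular seat 359 mm (x) by 278 mm (y), 37 mm thick, top face at z = 419 mm, on four square legs, each 38×38 mm in cross-section. The legs rest on z = 0, each flush with a corner of the seat. Four stretchers, 38 mm wide and 26 mm tall, connect adjacent legs with their undersides at z = 321 mm, each running between the inner faces of the legs it joins and aligned with the legs' outer faces on the other axis.

B is a rectangular beam 1218 mm long (x), 190 mm deep (y), 76 mm thick (z).

The beam spans the tops of two stools placed 500 mm apart, resting at z = 419 mm.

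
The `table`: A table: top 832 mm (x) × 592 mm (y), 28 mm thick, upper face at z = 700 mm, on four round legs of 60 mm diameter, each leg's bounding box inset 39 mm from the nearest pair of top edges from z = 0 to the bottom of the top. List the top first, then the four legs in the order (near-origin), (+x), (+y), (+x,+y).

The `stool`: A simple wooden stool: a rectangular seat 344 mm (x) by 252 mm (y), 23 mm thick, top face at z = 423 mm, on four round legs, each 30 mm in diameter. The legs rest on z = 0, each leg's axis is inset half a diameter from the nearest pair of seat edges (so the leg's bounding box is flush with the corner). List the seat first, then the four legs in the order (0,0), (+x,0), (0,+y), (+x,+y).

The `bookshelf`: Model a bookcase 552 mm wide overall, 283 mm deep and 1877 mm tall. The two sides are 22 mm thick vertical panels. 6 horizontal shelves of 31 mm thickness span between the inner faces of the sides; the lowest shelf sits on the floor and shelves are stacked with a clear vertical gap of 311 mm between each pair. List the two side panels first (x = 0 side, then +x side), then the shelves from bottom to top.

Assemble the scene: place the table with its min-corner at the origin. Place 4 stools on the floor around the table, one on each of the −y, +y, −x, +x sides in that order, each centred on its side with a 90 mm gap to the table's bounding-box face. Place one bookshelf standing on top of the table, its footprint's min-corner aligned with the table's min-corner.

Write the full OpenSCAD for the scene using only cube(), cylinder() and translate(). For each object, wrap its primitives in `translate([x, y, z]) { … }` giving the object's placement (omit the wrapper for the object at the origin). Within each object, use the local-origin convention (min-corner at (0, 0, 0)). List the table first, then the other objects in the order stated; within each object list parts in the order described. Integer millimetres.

translate([0, 0, 672]) cube([832, 592, 28]);
translate([69, 69, 0]) cylinder(h = 672, r = 30);
translate([763, 69, 0]) cylinder(h = 672, r = 30);
translate([69, 523, 0]) cylinder(h = 672, r = 30);
translate([763, 523, 0]) cylinder(h = 672, r = 30);
translate([244, -342, 0]) {
  translate([0, 0, 400]) cube([344, 252, 23]);
  translate([15, 15, 0]) cylinder(h = 400, r = 15);
  translate([329, 15, 0]) cylinder(h = 400, r = 15);
  translate([15, 237, 0]) cylinder(h = 400, r = 15);
  translate([329, 237, 0]) cylinder(h = 400, r = 15);
}
translate([244, 682, 0]) {
  translate([0, 0, 400]) cube([344, 252, 23]);
  translate([15, 15, 0]) cylinder(h = 400, r = 15);
  translate([329, 15, 0]) cylinder(h = 400, r = 15);
  translate([15, 237, 0]) cylinder(h = 400, r = 15);
  translate([329, 237, 0]) cylinder(h = 400, r = 15);
}
translate([-434, 170, 0]) {
  translate([0, 0, 400]) cube([344, 252, 23]);
  translate([15, 15, 0]) cylinder(h = 400, r = 15);
  translate([329, 15, 0]) cylinder(h = 400, r = 15);
  translate([15, 237, 0]) cylinder(h = 400, r = 15);
  translate([329, 237, 0]) cylinder(h = 400, r = 15);
}
translate([922, 170, 0]) {
  translate([0, 0, 400]) cube([344, 252, 23]);
  translate([15, 15, 0]) cylinder(h = 400, r = 15);
  translate([329, 15, 0]) cylinder(h = 400, r = 15);
  translate([15, 237, 0]) cylinder(h = 400, r = 15);
  translate([329, 237, 0]) cylinder(h = 400, r = 15);
}
translate([0, 0, 700]) {
  cube([22, 283, 1877]);
  translate([530, 0, 0]) cube([22, 283, 1877]);
  translate([22, 0, 0]) cube([508, 283, 31]);
  translate([22, 0, 342]) cube([508, 283, 31]);
  translate([22, 0, 684]) cube([508, 283, 31]);
  translate([22, 0, 1026]) cube([508, 283, 31]);
  translate([22, 0, 1368]) cube([508, 283, 31]);
  translate([22, 0, 1710]) cube([508, 283, 31]);
}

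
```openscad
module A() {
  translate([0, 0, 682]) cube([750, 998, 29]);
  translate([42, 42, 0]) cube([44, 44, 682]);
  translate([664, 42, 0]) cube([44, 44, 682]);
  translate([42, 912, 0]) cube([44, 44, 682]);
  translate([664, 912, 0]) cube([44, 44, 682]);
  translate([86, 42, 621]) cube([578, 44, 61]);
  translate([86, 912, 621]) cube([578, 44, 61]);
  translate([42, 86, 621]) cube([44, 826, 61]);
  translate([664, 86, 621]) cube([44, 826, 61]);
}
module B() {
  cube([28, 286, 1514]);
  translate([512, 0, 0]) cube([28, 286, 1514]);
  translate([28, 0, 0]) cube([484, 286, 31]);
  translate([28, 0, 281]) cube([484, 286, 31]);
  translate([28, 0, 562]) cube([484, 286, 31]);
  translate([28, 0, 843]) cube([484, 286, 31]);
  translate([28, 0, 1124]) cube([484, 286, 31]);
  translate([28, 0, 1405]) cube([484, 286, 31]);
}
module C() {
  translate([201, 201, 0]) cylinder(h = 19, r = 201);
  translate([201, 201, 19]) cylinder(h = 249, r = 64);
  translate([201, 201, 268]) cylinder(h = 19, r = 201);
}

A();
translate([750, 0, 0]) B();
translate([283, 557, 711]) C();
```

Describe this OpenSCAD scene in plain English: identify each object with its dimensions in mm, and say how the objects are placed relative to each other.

A is a table: top 750 mm (x) × 998 mm (y), 29 mm thick, upper face at z = 711 mm, on four 44×44 mm square legs, each inset 42 mm from the nearest pair of top edges, running from z = 0 to the bottom of the top. Four apron rails, 44 mm thick and 61 mm tall, run between adjacent legs with their top edges flush with the underside of the top and their outer faces flush with the legs' outer faces.

B is a bookshelf 540 mm wide overall, 286 mm deep and 1514 mm tall. The two sides are 28 mm thick vertical panels. 6 horizontal shelves of 31 mm thickness span between the inner faces of the sides; the lowest shelf sits on the floor and shelves are stacked with a clear vertical gap of 250 mm between each pair.

C is a spool: two coaxial disc flanges of radius 201 mm and thickness 19 mm, joined by a core cylinder of radius 64 mm and height 249 mm. The lower flange rests on z = 0 and the three cylinders share a vertical axis.

The bookshelf is against the table's +x side, with their −y faces flush. The spool is on top of the table.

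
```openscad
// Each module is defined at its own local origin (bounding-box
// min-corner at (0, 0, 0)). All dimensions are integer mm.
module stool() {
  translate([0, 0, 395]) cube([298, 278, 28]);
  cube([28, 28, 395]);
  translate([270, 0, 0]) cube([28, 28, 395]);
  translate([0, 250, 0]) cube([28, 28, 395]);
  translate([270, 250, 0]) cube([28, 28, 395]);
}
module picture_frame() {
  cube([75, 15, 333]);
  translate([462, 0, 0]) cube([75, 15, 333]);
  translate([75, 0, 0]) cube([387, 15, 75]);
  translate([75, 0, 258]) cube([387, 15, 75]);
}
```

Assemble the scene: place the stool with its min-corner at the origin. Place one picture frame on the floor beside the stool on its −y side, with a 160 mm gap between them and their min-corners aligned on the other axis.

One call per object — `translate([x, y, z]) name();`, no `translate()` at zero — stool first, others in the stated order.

stool();
translate([0, -175, 0]) picture_frame();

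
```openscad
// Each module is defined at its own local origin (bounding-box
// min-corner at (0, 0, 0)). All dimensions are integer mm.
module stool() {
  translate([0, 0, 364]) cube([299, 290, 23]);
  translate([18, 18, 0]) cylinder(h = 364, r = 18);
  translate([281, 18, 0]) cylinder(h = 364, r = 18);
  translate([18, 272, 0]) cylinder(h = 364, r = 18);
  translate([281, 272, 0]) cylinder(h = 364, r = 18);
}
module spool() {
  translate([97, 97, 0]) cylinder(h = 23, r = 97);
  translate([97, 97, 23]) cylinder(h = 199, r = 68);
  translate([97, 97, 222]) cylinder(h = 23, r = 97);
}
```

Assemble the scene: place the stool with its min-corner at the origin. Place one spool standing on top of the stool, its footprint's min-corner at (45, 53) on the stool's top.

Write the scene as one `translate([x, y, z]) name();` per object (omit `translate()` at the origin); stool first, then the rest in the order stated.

stool();
translate([45, 53, 387]) spool();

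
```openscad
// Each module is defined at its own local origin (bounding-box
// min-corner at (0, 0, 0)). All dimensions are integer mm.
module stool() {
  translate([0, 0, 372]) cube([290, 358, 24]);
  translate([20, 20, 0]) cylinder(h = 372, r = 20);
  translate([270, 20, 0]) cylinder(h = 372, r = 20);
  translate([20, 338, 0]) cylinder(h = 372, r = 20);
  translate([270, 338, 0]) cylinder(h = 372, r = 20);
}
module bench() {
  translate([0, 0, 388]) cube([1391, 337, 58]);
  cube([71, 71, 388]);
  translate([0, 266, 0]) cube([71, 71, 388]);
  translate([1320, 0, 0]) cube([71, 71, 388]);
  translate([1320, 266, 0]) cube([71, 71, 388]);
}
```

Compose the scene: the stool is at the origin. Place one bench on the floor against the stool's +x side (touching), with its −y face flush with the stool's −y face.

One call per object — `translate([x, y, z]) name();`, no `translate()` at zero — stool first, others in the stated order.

stool();
translate([290, 0, 0]) bench();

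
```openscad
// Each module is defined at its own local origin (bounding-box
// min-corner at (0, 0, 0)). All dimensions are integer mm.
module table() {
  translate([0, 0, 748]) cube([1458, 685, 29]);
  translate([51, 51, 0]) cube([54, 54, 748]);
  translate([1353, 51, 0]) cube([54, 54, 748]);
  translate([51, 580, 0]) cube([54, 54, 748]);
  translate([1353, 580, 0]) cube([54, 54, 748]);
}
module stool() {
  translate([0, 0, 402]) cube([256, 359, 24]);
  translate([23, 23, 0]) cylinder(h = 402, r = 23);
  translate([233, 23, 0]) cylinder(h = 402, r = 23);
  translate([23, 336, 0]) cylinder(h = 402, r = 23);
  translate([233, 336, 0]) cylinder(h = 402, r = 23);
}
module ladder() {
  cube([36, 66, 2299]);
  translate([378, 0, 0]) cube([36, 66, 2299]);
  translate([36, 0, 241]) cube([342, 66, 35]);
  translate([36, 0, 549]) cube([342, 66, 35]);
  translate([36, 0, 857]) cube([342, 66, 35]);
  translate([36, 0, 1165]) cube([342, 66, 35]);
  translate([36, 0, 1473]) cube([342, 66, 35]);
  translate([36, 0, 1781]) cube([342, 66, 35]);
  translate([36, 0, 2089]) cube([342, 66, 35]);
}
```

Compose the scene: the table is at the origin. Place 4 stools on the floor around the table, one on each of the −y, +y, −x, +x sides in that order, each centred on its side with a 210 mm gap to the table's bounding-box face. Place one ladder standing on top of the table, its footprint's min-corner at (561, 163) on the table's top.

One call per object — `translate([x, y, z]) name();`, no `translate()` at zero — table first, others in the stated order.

table();
translate([601, -569, 0]) stool();
translate([601, 895, 0]) stool();
translate([-466, 163, 0]) stool();
translate([1668, 163, 0]) stool();
translate([561, 163, 777]) ladder();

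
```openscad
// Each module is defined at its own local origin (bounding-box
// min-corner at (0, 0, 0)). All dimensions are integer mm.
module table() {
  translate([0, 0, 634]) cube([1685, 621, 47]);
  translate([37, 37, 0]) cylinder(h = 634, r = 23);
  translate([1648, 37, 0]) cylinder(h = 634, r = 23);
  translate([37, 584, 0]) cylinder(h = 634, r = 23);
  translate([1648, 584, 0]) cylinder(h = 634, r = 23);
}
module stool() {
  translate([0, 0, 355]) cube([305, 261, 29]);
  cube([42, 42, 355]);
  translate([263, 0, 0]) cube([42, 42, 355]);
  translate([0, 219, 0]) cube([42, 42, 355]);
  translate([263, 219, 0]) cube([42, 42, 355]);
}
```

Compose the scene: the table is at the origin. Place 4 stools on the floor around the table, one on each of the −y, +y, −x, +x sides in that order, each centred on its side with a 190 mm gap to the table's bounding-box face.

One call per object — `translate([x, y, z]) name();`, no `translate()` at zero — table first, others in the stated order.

table();
translate([690, -451, 0]) stool();
translate([690, 811, 0]) stool();
translate([-495, 180, 0]) stool();
translate([1875, 180, 0]) stool();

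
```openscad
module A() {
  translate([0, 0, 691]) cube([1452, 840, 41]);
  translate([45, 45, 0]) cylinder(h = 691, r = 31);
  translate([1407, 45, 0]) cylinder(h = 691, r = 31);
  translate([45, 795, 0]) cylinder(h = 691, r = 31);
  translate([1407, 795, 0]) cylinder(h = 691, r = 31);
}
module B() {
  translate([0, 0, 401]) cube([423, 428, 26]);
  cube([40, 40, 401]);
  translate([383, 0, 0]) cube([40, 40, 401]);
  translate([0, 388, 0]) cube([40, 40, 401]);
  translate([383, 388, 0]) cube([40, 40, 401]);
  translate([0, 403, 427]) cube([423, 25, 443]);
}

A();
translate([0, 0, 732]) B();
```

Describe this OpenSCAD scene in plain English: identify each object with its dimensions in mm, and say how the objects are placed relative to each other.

A is a table: top 1452 mm (x) × 840 mm (y), 41 mm thick, upper face at z = 732 mm, on four round legs of 62 mm diameter, each leg's bounding box inset 14 mm from the nearest pair of top edges, running from z = 0 to the bottom of the top.

B is a chair. The seat is a 423×428×26 mm slab with its top at z = 427 mm, on four 40×40 mm corner legs (flush with the seat edges, standing on z = 0). A flat backrest 25 mm thick, 443 mm tall, spans the full seat width and rises from the seat top along its +y edge, rear face flush with the rear of the seat.

The chair is on top of the table.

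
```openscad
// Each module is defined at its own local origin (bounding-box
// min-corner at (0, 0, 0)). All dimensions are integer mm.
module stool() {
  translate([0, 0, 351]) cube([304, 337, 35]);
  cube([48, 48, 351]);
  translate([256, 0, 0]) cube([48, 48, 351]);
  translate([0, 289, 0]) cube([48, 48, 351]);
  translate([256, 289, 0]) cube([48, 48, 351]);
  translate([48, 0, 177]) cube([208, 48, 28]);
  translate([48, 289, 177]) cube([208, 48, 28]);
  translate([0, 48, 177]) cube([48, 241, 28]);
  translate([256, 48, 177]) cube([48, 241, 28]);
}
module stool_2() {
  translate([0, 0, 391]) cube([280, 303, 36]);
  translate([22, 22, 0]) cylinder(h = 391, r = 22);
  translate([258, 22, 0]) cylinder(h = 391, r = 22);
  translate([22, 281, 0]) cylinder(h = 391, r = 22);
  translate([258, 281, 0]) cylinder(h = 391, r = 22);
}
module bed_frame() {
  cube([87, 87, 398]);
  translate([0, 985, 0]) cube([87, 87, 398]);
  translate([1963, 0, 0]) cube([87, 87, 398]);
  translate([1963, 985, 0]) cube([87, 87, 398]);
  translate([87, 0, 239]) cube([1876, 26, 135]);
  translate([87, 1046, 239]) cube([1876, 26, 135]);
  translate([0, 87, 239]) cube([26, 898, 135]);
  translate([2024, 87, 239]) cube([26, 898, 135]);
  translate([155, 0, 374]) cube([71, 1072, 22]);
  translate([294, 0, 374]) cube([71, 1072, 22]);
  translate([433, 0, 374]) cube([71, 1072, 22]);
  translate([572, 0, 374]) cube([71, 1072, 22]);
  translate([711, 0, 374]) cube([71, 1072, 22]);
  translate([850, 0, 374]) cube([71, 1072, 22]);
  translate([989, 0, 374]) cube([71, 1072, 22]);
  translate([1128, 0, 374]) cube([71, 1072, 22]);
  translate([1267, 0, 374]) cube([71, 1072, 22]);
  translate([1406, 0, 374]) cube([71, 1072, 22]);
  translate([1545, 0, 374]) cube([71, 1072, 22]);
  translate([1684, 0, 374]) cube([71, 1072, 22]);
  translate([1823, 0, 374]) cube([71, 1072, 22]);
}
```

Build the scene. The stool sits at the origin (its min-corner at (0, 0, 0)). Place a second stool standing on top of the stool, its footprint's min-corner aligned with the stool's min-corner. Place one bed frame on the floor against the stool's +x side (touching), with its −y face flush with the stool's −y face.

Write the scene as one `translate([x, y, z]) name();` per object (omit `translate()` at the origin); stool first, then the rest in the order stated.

stool();
translate([0, 0, 386]) stool_2();
translate([304, 0, 0]) bed_frame();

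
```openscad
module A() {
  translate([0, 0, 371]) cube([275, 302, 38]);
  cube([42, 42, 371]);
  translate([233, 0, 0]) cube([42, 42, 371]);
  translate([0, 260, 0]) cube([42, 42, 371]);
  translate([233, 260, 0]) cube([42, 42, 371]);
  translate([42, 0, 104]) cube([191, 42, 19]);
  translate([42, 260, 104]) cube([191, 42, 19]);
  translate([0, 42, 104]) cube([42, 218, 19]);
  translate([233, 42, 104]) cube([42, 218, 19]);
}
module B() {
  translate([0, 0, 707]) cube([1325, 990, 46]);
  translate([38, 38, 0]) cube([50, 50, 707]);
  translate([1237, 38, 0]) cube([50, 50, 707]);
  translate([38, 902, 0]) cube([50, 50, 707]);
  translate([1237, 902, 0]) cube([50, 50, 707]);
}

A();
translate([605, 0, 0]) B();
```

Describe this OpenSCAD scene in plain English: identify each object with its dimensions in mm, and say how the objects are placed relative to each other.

A is a four-legged stool. The seat is a 275×302×38 mm slab whose top surface is at z = 409 mm; four square legs, each 42×42 mm in cross-section, run from the floor (z = 0) to the underside of the seat, each flush with a corner of the seat. Four stretchers, 42 mm wide and 19 mm tall, connect adjacent legs with their undersides at z = 104 mm, each running between the inner faces of the legs it joins and aligned with the legs' outer faces on the other axis.

B is a table with a 1325×990 mm rectangular top, 46 mm thick, top surface at z = 753 mm, supported by four 50×50 mm square legs, each inset 38 mm from the nearest pair of top edges, running from the floor.

The table is on the floor beside the stool on its +x side.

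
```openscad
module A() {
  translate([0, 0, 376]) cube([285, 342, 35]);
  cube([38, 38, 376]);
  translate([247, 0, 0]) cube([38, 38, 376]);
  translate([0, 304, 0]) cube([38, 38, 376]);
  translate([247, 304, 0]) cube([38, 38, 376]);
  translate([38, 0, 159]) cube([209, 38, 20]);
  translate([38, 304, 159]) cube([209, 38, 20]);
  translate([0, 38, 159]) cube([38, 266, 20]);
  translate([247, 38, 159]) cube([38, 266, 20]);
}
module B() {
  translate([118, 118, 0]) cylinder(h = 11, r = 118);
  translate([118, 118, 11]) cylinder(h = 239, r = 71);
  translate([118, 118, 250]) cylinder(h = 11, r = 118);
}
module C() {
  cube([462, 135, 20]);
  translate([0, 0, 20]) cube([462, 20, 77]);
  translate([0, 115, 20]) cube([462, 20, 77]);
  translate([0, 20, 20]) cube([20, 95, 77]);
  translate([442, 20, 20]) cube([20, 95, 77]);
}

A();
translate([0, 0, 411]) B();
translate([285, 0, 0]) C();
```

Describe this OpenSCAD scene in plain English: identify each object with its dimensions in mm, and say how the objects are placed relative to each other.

A is a simple wooden stool: a rectangular seat 285 mm (x) by 342 mm (y), 35 mm thick, top face at z = 411 mm, on four square legs, each 38×38 mm in cross-section. The legs rest on z = 0, each flush with a corner of the seat. Four stretchers, 38 mm wide and 20 mm tall, connect adjacent legs with their undersides at z = 159 mm, each running between the inner faces of the legs it joins and aligned with the legs' outer faces on the other axis.

B is a spool: two coaxial disc flanges of radius 118 mm and thickness 11 mm, joined by a core cylinder of radius 71 mm and height 239 mm. The lower flange rests on z = 0 and the three cylinders share a vertical axis.

C is an open storage box with external size 462×135×97 mm and wall thickness 20 mm (the base is also 20 mm thick). The base covers the whole footprint; the four walls stand on the base, with the y-facing walls full-width and the x-facing walls fitting between their inner faces.

The spool is on top of the stool. The open box is against the stool's +x side, with their −y faces flush.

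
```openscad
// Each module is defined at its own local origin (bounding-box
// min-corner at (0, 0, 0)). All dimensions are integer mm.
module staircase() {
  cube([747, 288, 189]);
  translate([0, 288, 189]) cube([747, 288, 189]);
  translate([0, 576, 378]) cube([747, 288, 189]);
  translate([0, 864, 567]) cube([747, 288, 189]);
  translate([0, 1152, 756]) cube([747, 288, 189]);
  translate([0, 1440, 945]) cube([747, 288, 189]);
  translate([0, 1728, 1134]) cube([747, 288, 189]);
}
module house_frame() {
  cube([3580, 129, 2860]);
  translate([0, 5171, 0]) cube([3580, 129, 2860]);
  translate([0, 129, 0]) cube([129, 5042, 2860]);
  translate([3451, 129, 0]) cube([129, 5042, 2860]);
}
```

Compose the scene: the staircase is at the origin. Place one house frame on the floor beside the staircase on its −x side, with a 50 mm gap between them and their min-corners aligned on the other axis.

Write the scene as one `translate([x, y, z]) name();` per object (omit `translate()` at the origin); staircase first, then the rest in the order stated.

staircase();
translate([-3630, 0, 0]) house_frame();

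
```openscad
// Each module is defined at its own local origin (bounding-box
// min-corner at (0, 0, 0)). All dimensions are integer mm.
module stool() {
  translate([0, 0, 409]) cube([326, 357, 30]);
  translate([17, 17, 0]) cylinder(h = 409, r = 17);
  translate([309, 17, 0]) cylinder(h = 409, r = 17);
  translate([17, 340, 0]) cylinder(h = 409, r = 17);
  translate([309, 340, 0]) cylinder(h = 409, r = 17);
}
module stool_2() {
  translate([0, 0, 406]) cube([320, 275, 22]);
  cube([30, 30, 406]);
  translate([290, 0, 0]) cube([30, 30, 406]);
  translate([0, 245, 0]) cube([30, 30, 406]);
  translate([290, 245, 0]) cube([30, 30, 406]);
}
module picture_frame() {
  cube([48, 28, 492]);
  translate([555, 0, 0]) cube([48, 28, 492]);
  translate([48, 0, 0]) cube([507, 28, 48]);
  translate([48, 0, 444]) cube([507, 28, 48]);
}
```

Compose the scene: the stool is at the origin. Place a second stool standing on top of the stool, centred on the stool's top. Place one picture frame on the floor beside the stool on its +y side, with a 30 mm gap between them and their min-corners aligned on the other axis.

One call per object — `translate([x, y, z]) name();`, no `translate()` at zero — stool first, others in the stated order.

stool();
translate([3, 41, 439]) stool_2();
translate([0, 387, 0]) picture_frame();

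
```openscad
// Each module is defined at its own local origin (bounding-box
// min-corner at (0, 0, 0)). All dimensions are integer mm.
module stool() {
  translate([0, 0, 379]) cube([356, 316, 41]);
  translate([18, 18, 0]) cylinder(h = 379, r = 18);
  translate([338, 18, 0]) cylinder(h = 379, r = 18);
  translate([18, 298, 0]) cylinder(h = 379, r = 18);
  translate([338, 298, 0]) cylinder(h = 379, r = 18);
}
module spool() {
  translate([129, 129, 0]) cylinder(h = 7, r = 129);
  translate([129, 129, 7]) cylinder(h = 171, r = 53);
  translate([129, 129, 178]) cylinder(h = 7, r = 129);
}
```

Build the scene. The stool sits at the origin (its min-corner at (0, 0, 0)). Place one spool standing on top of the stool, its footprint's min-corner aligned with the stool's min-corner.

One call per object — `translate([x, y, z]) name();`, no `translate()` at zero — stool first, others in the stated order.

stool();
translate([0, 0, 420]) spool();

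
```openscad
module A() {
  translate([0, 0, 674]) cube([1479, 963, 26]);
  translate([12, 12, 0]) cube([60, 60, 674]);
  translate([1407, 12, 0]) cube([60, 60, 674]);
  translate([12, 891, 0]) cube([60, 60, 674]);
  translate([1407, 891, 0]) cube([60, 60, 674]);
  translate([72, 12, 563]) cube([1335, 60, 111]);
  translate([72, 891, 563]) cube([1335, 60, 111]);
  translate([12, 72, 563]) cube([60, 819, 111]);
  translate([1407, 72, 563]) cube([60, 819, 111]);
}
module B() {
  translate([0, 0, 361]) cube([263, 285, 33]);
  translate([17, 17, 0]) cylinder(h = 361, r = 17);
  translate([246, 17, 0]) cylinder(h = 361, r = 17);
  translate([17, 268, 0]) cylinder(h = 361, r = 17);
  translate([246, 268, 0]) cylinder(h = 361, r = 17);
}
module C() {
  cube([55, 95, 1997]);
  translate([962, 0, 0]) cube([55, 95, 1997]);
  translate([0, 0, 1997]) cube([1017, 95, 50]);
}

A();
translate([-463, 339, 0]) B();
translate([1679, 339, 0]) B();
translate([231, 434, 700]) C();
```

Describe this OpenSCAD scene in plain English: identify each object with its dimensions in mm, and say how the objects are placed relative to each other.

A is a rectangular dining table. The top is 1479×963×26 mm with its upper surface at z = 700 mm. It stands on four 60×60 mm square legs, each inset 12 mm from the nearest pair of top edges, running from the floor to the underside of the top. Four apron rails, 60 mm thick and 111 mm tall, run between adjacent legs with their top edges flush with the underside of the top and their outer faces flush with the legs' outer faces.

B is a simple wooden stool: a rectangular seat 263 mm (x) by 285 mm (y), 33 mm thick, top face at z = 394 mm, on four round legs, each 34 mm in diameter. The legs rest on z = 0, each leg's axis is inset half a diameter from the nearest pair of seat edges (so the leg's bounding box is flush with the corner).

C is a door frame. The clear opening is 907 mm wide and 1997 mm high. Two 55 mm wide jambs, 95 mm deep, stand either side of the opening from the floor to the top of the opening. A 50 mm thick head sits across the top of both jambs, spanning the full outside width of the frame.

Two stools sit around the table at the −x, +x sides. The door frame is on top of the table, centred.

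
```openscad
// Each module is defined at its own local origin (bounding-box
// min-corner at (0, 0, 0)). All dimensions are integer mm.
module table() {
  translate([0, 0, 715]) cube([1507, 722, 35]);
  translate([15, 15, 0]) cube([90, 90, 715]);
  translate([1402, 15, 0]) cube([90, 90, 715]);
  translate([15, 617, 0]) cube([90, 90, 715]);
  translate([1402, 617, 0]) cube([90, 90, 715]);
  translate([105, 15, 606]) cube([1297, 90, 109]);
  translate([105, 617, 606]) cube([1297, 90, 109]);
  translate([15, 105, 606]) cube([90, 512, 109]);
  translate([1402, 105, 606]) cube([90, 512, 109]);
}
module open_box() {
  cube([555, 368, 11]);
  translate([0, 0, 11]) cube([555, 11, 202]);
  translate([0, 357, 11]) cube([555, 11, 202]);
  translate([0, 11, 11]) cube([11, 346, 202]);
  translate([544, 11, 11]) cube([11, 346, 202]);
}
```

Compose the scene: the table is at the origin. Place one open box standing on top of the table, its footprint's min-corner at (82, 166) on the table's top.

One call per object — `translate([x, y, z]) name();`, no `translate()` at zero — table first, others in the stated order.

table();
translate([82, 166, 750]) open_box();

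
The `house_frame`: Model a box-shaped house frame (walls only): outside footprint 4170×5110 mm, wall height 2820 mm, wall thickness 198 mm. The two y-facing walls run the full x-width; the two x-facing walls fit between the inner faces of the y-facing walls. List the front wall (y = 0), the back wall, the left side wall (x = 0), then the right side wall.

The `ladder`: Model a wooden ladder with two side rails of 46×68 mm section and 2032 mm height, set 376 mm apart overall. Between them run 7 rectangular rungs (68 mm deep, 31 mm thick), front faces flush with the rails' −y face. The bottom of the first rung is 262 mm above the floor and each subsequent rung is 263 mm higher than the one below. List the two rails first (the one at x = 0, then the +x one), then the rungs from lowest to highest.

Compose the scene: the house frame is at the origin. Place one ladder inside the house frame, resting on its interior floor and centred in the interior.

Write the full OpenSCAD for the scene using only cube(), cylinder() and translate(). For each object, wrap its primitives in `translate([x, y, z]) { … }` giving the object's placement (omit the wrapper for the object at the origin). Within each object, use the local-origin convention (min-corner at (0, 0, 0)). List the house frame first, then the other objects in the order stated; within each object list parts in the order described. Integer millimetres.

cube([4170, 198, 2820]);
translate([0, 4912, 0]) cube([4170, 198, 2820]);
translate([0, 198, 0]) cube([198, 4714, 2820]);
translate([3972, 198, 0]) cube([198, 4714, 2820]);
translate([1897, 2521, 0]) {
  cube([46, 68, 2032]);
  translate([330, 0, 0]) cube([46, 68, 2032]);
  translate([46, 0, 262]) cube([284, 68, 31]);
  translate([46, 0, 525]) cube([284, 68, 31]);
  translate([46, 0, 788]) cube([284, 68, 31]);
  translate([46, 0, 1051]) cube([284, 68, 31]);
  translate([46, 0, 1314]) cube([284, 68, 31]);
  translate([46, 0, 1577]) cube([284, 68, 31]);
  translate([46, 0, 1840]) cube([284, 68, 31]);
}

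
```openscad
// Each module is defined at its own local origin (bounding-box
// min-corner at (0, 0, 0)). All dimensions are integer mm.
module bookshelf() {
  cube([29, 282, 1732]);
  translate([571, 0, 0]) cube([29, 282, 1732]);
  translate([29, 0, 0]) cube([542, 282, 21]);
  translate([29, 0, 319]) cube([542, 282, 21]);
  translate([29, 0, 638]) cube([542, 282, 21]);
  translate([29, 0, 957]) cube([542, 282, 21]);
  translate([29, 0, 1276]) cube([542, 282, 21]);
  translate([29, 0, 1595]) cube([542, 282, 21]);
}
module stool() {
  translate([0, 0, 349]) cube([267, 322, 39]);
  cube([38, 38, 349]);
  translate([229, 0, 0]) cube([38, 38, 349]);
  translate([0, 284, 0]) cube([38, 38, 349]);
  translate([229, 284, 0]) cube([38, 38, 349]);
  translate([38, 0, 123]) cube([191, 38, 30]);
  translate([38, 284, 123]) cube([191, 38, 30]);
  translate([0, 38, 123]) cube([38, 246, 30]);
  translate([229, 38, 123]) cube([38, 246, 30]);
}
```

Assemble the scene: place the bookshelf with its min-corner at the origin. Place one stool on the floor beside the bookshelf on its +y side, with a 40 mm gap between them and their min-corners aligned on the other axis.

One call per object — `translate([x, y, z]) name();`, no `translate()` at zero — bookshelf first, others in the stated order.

bookshelf();
translate([0, 322, 0]) stool();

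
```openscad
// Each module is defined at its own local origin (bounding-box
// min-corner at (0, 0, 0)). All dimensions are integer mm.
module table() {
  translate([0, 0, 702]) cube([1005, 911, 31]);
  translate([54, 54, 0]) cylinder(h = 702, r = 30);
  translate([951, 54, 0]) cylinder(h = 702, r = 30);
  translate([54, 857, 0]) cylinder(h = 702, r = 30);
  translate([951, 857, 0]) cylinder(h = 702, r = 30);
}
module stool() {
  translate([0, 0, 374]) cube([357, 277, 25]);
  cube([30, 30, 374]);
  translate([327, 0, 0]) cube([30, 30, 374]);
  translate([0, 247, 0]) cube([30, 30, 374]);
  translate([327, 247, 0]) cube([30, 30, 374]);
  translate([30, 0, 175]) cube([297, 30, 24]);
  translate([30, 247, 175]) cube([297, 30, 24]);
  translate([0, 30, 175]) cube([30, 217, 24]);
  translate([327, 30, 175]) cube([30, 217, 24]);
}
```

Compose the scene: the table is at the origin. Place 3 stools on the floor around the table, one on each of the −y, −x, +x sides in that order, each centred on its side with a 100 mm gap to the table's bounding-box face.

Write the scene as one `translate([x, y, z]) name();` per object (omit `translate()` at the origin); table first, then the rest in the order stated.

table();
translate([324, -377, 0]) stool();
translate([-457, 317, 0]) stool();
translate([1105, 317, 0]) stool();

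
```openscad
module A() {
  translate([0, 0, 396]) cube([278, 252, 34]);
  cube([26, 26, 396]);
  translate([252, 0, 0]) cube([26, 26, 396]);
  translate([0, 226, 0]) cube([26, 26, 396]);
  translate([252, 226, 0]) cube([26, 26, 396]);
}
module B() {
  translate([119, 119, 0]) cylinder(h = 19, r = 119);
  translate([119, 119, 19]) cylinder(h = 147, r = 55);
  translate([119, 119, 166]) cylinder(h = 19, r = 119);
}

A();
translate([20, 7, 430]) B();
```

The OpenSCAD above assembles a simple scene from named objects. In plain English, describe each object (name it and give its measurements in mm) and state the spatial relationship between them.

A is a four-legged stool. The seat is 278×252 mm, 34 mm thick, top at z = 430 mm. It stands on four square legs, each 26×26 mm in cross-section, from z = 0 to the seat underside, each flush with a corner of the seat.

B is a spool: two coaxial disc flanges of radius 119 mm and thickness 19 mm, joined by a core cylinder of radius 55 mm and height 147 mm. The lower flange rests on z = 0 and the three cylinders share a vertical axis.

The spool is on top of the stool, centred.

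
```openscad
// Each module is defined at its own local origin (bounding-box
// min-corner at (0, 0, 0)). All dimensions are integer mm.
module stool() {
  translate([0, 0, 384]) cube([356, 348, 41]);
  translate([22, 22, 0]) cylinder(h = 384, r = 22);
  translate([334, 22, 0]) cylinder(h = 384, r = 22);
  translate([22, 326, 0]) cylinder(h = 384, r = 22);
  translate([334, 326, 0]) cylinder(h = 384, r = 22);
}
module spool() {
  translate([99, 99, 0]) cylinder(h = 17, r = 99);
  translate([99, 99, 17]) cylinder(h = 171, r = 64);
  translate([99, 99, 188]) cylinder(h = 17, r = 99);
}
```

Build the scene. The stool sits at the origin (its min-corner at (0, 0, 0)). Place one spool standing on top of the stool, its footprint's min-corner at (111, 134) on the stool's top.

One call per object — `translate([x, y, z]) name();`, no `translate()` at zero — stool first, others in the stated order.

stool();
translate([111, 134, 425]) spool();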